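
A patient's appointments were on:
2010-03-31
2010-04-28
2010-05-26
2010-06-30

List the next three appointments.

2010-07-28, 2010-08-25, 2010-09-29

All Wednesdays; the gaps (28, 28, 35) vary with month length.
This is the last Wednesday of each month.
Last Wednesday of July 2010: 2010-07-28.
August 2010 ends with Wednesday 2010-08-25.
September 2010 ends with Wednesday 2010-09-29.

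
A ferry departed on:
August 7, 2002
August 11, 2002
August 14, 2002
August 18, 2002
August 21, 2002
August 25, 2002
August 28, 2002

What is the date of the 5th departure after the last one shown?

Every event lands on a Wednesday or Sunday (gaps cycle 4, 3, 4, 3, 4, 3).
So the schedule is: every Wednesday and Sunday.
Next Sunday: September 1, 2002.
Next Wednesday: September 4, 2002.
The following Sunday is September 8, 2002.
Next Wednesday: September 11, 2002.
Next Sunday: September 15, 2002.

September 15, 2002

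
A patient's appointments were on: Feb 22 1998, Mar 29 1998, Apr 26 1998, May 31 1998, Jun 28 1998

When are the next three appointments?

Jul 26 1998, Aug 30 1998, Sep 27 1998

All Sundays; the gaps (35, 28, 35, 28) vary with month length.
This is the last Sunday of each month.
July 1998 ends with Sunday Jul 26 1998.
Last Sunday of August 1998: Aug 30 1998.
September 1998 ends with Sunday Sep 27 1998.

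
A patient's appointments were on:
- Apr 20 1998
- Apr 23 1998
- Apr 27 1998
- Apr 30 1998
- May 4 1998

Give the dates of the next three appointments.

Every event lands on a Monday or Thursday (gaps cycle 3, 4, 3, 4).
So the schedule is: every Monday and Thursday.
Next Thursday: May 7 1998.
Next Monday: May 11 1998.
The following Thursday is May 14 1998.

May 7 1998, May 11 1998, May 14 1998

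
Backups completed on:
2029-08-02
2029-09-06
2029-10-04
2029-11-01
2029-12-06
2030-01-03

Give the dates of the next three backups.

These are Thursdays at 28- or 35-day spacing (35, 28, 28, 35, 28).
The pattern: 1st Thursday of the month.
1st Thursday of February 2030: 2030-02-07.
1st Thursday of March 2030: 2030-03-07.
April 2030 — 1st Thursday is 2030-04-04.

2030-02-07, 2030-03-07, 2030-04-04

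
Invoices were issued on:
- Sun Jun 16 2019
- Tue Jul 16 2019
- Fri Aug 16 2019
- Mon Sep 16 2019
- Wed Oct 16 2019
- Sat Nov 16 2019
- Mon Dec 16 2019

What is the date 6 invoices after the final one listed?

Gaps: 30, 31, 31, 30, 31, 30 days — not constant. Every event is on the 16th of the month.
Pattern: the 16th of each month.
January 2020: Thu Jan 16 2020.
February 2020: Sun Feb 16 2020.
Next: March 2020 → Mon Mar 16 2020.
April 2020: Thu Apr 16 2020.
Next: May 2020 → Sat May 16 2020.
Next: June 2020 → Tue Jun 16 2020.

Tue Jun 16 2020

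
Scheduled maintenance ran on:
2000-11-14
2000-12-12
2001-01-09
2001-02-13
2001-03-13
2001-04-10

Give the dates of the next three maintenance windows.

2001-05-08, 2001-06-12, 2001-07-10

Gaps: 28, 28, 35, 28, 28 days — a mix of 28 and 35. Every date is a Tuesday.
Each is the 2nd Tuesday of its month.
2nd Tuesday of May 2001: 2001-05-08.
June 2001 — 2nd Tuesday is 2001-06-12.
2nd Tuesday of July 2001: 2001-07-10.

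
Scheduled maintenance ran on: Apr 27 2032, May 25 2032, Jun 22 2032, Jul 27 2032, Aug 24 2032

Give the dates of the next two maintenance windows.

Sep 28 2032, Oct 26 2032

These are Tuesdays at 28- or 35-day spacing (28, 28, 35, 28).
The pattern: 4th Tuesday of the month.
4th Tuesday of September 2032: Sep 28 2032.
4th Tuesday of October 2032: Oct 26 2032.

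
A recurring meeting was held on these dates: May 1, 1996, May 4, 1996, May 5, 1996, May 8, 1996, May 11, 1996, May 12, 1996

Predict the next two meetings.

The gap pattern 3, 1, 3, 3, 1 repeats every 3 events.
These are the Wednesdays, Saturdays and Sundays of each week.
The following Wednesday is May 15, 1996.
Next Saturday: May 18, 1996.

May 15, 1996; May 18, 1996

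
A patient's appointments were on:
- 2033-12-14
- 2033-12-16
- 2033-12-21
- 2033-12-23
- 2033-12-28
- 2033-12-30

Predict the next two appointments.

2034-01-04, 2034-01-06

The gap pattern 2, 5, 2, 5, 2 repeats every 2 events.
These are the Wednesdays and Fridays of each week.
Next Wednesday: 2034-01-04.
Next Friday: 2034-01-06.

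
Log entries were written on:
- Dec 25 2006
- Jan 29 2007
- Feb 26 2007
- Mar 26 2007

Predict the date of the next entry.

Apr 30 2007

These are Mondays with 35, 28, 28-day gaps.
Each is the final Monday of its month — Jan 29 2007 is past the 28th, so '4th Monday' doesn't fit.
April 2007 ends with Monday Apr 30 2007.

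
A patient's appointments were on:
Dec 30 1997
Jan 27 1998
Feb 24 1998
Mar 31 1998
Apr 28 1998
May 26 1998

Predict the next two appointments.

These are Tuesdays with 28, 28, 35, 28, 28-day gaps.
Each is the final Tuesday of its month — Dec 30 1997 is past the 28th, so '4th Tuesday' doesn't fit.
Last Tuesday of June 1998: Jun 30 1998.
July 1998 ends with Tuesday Jul 28 1998.

Jun 30 1998, Jul 28 1998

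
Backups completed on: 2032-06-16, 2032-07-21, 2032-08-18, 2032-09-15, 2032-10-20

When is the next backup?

2032-11-17

Gaps: 35, 28, 28, 35 days — a mix of 28 and 35. Every date is a Wednesday.
Each is the 3rd Wednesday of its month.
November 2032 — 3rd Wednesday is 2032-11-17.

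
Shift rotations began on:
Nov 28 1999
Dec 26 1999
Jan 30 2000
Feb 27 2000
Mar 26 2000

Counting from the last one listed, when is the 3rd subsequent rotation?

Every date is a Sunday; gaps 28, 35, 28, 28 days.
Each is the last Sunday of its month (at least one falls on the 29th or later, ruling out '4th Sunday').
Last Sunday of April 2000: Apr 30 2000.
Last Sunday of May 2000: May 28 2000.
June 2000 ends with Sunday Jun 25 2000.

Jun 25 2000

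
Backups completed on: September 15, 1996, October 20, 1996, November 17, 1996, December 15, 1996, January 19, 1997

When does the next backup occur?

These are Sundays at 28- or 35-day spacing (35, 28, 28, 35).
The pattern: 3rd Sunday of the month.
February 1997 — 3rd Sunday is February 16, 1997.

February 16, 1997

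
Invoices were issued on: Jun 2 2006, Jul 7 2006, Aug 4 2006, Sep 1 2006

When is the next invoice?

These are Fridays at 28- or 35-day spacing (35, 28, 28).
The pattern: 1st Friday of the month.
October 2006 — 1st Friday is Oct 6 2006.

Oct 6 2006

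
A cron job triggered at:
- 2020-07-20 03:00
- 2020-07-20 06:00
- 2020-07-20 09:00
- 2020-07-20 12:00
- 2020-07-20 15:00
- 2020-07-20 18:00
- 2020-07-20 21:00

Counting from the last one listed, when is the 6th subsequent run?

2020-07-21 15:00

Gaps: 3, 3, 3, 3, 3, 3 hours — each event is 3 hours after the previous one.
2020-07-20 21:00 + 3 h = 2020-07-21 00:00.
2020-07-21 00:00 + 3 h = 2020-07-21 03:00.
2020-07-21 03:00 + 3 h = 2020-07-21 06:00.
2020-07-21 06:00 + 3 h = 2020-07-21 09:00.
2020-07-21 09:00 + 3 h = 2020-07-21 12:00.
2020-07-21 12:00 + 3 h = 2020-07-21 15:00.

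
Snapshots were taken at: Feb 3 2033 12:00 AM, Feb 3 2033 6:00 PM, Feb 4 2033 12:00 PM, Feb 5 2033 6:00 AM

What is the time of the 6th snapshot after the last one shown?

Feb 9 2033 6:00 PM

Gaps: 18, 18, 18 hours — each event is 18 hours after the previous one.
Feb 5 2033 6:00 AM + 18 h = Feb 6 2033 12:00 AM.
Feb 6 2033 12:00 AM + 18 h = Feb 6 2033 6:00 PM.
Feb 6 2033 6:00 PM + 18 h = Feb 7 2033 12:00 PM.
Feb 7 2033 12:00 PM + 18 h = Feb 8 2033 6:00 AM.
Feb 8 2033 6:00 AM + 18 h = Feb 9 2033 12:00 AM.
Feb 9 2033 12:00 AM + 18 h = Feb 9 2033 6:00 PM.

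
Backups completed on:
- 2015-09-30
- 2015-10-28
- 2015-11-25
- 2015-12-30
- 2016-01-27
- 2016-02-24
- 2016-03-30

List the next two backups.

2016-04-27, 2016-05-25

Every date is a Wednesday; gaps 28, 28, 35, 28, 28, 35 days.
Each is the last Wednesday of its month (at least one falls on the 29th or later, ruling out '4th Wednesday').
Last Wednesday of April 2016: 2016-04-27.
Last Wednesday of May 2016: 2016-05-25.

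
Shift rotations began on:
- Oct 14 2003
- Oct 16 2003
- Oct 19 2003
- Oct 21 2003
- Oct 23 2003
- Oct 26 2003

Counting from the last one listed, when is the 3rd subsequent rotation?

Nov 2 2003

The gap pattern 2, 3, 2, 2, 3 repeats every 3 events.
These are the Tuesdays, Thursdays and Sundays of each week.
The following Tuesday is Oct 28 2003.
Next Thursday: Oct 30 2003.
Next Sunday: Nov 2 2003.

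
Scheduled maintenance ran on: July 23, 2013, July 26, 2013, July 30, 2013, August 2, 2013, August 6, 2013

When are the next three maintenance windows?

Every event lands on a Tuesday or Friday (gaps cycle 3, 4, 3, 4).
So the schedule is: every Tuesday and Friday.
Next Friday: August 9, 2013.
The following Tuesday is August 13, 2013.
The following Friday is August 16, 2013.

August 9, 2013; August 13, 2013; August 16, 2013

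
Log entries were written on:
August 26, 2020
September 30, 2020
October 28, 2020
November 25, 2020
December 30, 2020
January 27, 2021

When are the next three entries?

February 24, 2021; March 31, 2021; April 28, 2021

Every date is a Wednesday; gaps 35, 28, 28, 35, 28 days.
Each is the last Wednesday of its month (at least one falls on the 29th or later, ruling out '4th Wednesday').
February 2021 ends with Wednesday February 24, 2021.
March 2021 ends with Wednesday March 31, 2021.
April 2021 ends with Wednesday April 28, 2021.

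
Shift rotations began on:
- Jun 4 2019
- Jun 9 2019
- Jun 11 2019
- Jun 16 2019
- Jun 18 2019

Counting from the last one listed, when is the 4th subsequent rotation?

Every event lands on a Tuesday or Sunday (gaps cycle 5, 2, 5, 2).
So the schedule is: every Tuesday and Sunday.
Next Sunday: Jun 23 2019.
The following Tuesday is Jun 25 2019.
The following Sunday is Jun 30 2019.
Next Tuesday: Jul 2 2019.

Jul 2 2019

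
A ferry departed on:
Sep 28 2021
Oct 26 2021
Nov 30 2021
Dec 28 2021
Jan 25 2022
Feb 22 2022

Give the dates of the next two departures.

These are Tuesdays with 28, 35, 28, 28, 28-day gaps.
Each is the final Tuesday of its month — Nov 30 2021 is past the 28th, so '4th Tuesday' doesn't fit.
Last Tuesday of March 2022: Mar 29 2022.
Last Tuesday of April 2022: Apr 26 2022.

Mar 29 2022, Apr 26 2022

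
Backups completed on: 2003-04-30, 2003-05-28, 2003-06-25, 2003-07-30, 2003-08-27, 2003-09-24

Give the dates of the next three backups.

These are Wednesdays with 28, 28, 35, 28, 28-day gaps.
Each is the final Wednesday of its month — 2003-04-30 is past the 28th, so '4th Wednesday' doesn't fit.
Last Wednesday of October 2003: 2003-10-29.
November 2003 ends with Wednesday 2003-11-26.
December 2003 ends with Wednesday 2003-12-31.

2003-10-29, 2003-11-26, 2003-12-31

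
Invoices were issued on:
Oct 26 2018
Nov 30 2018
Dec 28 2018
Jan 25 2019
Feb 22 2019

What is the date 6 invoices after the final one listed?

All Fridays; the gaps (35, 28, 28, 28) vary with month length.
This is the last Friday of each month.
March 2019 ends with Friday Mar 29 2019.
April 2019 ends with Friday Apr 26 2019.
Last Friday of May 2019: May 31 2019.
Last Friday of June 2019: Jun 28 2019.
Last Friday of July 2019: Jul 26 2019.
Last Friday of August 2019: Aug 30 2019.

Aug 30 2019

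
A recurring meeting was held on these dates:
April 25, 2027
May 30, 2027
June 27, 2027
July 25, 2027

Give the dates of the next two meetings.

August 29, 2027; September 26, 2027

Every date is a Sunday; gaps 35, 28, 28 days.
Each is the last Sunday of its month (at least one falls on the 29th or later, ruling out '4th Sunday').
August 2027 ends with Sunday August 29, 2027.
Last Sunday of September 2027: September 26, 2027.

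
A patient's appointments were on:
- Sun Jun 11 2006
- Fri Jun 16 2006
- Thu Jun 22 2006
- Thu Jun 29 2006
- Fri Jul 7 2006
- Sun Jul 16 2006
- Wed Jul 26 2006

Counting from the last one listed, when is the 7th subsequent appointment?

Intervals are 5, 6, 7, 8, 9, 10 days — an arithmetic progression with common difference 1.
Next gap: 11 days. Wed Jul 26 2006 + 11 days = Sun Aug 6 2006.
Next gap: 12 days. Sun Aug 6 2006 + 12 days = Fri Aug 18 2006.
Next gap: 13 days. Fri Aug 18 2006 + 13 days = Thu Aug 31 2006.
Next gap: 14 days. Thu Aug 31 2006 + 14 days = Thu Sep 14 2006.
Next gap: 15 days. Thu Sep 14 2006 + 15 days = Fri Sep 29 2006.
Next gap: 16 days. Fri Sep 29 2006 + 16 days = Sun Oct 15 2006.
Next gap: 17 days. Sun Oct 15 2006 + 17 days = Wed Nov 1 2006.

Wed Nov 1 2006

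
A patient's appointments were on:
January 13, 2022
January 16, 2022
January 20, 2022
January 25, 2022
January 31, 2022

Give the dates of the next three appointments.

Intervals are 3, 4, 5, 6 days — an arithmetic progression with common difference 1.
Next gap: 7 days. January 31, 2022 + 7 days = February 7, 2022.
Next gap: 8 days. February 7, 2022 + 8 days = February 15, 2022.
Next gap: 9 days. February 15, 2022 + 9 days = February 24, 2022.

February 7, 2022; February 15, 2022; February 24, 2022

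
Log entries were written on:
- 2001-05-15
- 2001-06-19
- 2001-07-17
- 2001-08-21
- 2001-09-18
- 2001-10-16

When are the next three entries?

2001-11-20, 2001-12-18, 2002-01-15

All dates are Tuesdays, 35, 28, 35, 28, 28 days apart.
Specifically, the 3rd Tuesday of each month.
November 2001 — 3rd Tuesday is 2001-11-20.
3rd Tuesday of December 2001: 2001-12-18.
January 2002 — 3rd Tuesday is 2002-01-15.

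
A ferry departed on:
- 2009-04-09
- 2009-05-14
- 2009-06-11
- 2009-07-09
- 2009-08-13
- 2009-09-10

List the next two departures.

2009-10-08, 2009-11-12

All dates are Thursdays, 35, 28, 28, 35, 28 days apart.
Specifically, the 2nd Thursday of each month.
October 2009 — 2nd Thursday is 2009-10-08.
2nd Thursday of November 2009: 2009-11-12.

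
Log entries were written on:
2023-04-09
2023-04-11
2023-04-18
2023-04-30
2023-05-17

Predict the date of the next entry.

Gaps: 2, 7, 12, 17 days — each gap is 5 larger than the previous one.
Next gap: 22 days. 2023-05-17 + 22 days = 2023-06-08.

2023-06-08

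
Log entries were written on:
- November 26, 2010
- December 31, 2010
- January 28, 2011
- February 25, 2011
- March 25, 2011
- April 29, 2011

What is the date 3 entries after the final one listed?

All Fridays; the gaps (35, 28, 28, 28, 35) vary with month length.
This is the last Friday of each month.
Last Friday of May 2011: May 27, 2011.
Last Friday of June 2011: June 24, 2011.
Last Friday of July 2011: July 29, 2011.

July 29, 2011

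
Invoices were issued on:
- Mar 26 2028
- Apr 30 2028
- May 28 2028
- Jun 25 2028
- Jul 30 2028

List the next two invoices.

Aug 27 2028, Sep 24 2028

All Sundays; the gaps (35, 28, 28, 35) vary with month length.
This is the last Sunday of each month.
August 2028 ends with Sunday Aug 27 2028.
Last Sunday of September 2028: Sep 24 2028.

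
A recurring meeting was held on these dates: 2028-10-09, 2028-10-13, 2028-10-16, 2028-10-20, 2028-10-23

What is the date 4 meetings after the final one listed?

2028-11-06

Gaps: 4, 3, 4, 3 days — not constant, but cyclic with period 2.
The events fall on every Monday and Friday.
Next Friday: 2028-10-27.
The following Monday is 2028-10-30.
Next Friday: 2028-11-03.
Next Monday: 2028-11-06.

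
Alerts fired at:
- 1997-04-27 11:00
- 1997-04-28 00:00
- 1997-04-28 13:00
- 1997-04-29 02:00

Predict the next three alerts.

1997-04-29 15:00, 1997-04-30 04:00, 1997-04-30 17:00

The interval is a steady 13 hours (13, 13, 13).
1997-04-29 02:00 + 13 h = 1997-04-29 15:00.
1997-04-29 15:00 + 13 h = 1997-04-30 04:00.
1997-04-30 04:00 + 13 h = 1997-04-30 17:00.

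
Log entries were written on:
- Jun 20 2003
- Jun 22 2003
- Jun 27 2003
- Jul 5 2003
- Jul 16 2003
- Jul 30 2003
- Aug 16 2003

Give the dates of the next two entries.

Intervals are 2, 5, 8, 11, 14, 17 days — an arithmetic progression with common difference 3.
Next gap: 20 days. Aug 16 2003 + 20 days = Sep 5 2003.
Next gap: 23 days. Sep 5 2003 + 23 days = Sep 28 2003.

Sep 5 2003, Sep 28 2003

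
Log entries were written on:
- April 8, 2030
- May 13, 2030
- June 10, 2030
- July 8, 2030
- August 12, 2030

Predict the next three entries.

Gaps: 35, 28, 28, 35 days — a mix of 28 and 35. Every date is a Monday.
Each is the 2nd Monday of its month.
September 2030 — 2nd Monday is September 9, 2030.
2nd Monday of October 2030: October 14, 2030.
2nd Monday of November 2030: November 11, 2030.

September 9, 2030; October 14, 2030; November 11, 2030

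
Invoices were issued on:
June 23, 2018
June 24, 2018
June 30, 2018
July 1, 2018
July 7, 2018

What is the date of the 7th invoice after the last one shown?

July 29, 2018

The gap pattern 1, 6, 1, 6 repeats every 2 events.
These are the Saturdays and Sundays of each week.
The following Sunday is July 8, 2018.
Next Saturday: July 14, 2018.
The following Sunday is July 15, 2018.
Next Saturday: July 21, 2018.
Next Sunday: July 22, 2018.
Next Saturday: July 28, 2018.
Next Sunday: July 29, 2018.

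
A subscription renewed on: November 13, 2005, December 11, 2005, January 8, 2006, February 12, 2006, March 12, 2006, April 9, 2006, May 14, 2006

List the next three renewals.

All dates are Sundays, 28, 28, 35, 28, 28, 35 days apart.
Specifically, the 2nd Sunday of each month.
2nd Sunday of June 2006: June 11, 2006.
2nd Sunday of July 2006: July 9, 2006.
August 2006 — 2nd Sunday is August 13, 2006.

June 11, 2006; July 9, 2006; August 13, 2006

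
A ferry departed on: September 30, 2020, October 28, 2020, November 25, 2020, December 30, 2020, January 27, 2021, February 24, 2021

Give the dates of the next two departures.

March 31, 2021; April 28, 2021

These are Wednesdays with 28, 28, 35, 28, 28-day gaps.
Each is the final Wednesday of its month — September 30, 2020 is past the 28th, so '4th Wednesday' doesn't fit.
Last Wednesday of March 2021: March 31, 2021.
April 2021 ends with Wednesday April 28, 2021.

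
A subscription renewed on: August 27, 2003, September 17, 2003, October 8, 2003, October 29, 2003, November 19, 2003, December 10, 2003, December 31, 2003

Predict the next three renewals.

January 21, 2004; February 11, 2004; March 3, 2004

Every event comes 21 days after the last (21, 21, 21, 21, 21, 21).
December 31, 2003 + 21 days = January 21, 2004.
January 21, 2004 + 21 days = February 11, 2004.
February 11, 2004 + 21 days = March 3, 2004.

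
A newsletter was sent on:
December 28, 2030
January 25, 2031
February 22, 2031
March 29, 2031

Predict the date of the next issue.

All Saturdays; the gaps (28, 28, 35) vary with month length.
This is the last Saturday of each month.
Last Saturday of April 2031: April 26, 2031.

April 26, 2031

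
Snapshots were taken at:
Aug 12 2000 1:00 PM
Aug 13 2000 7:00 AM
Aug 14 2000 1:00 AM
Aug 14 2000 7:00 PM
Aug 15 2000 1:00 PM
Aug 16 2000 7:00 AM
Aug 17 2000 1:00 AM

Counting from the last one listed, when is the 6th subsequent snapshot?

Gaps: 18, 18, 18, 18, 18, 18 hours — each event is 18 hours after the previous one.
Aug 17 2000 1:00 AM + 18 h = Aug 17 2000 7:00 PM.
Aug 17 2000 7:00 PM + 18 h = Aug 18 2000 1:00 PM.
Aug 18 2000 1:00 PM + 18 h = Aug 19 2000 7:00 AM.
Aug 19 2000 7:00 AM + 18 h = Aug 20 2000 1:00 AM.
Aug 20 2000 1:00 AM + 18 h = Aug 20 2000 7:00 PM.
Aug 20 2000 7:00 PM + 18 h = Aug 21 2000 1:00 PM.

Aug 21 2000 1:00 PM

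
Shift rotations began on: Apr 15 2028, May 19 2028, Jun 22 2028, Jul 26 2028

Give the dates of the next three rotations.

The spacing is 34, 34, 34 days — always 34 days.
Jul 26 2028 + 34 days = Aug 29 2028.
Aug 29 2028 + 34 days = Oct 2 2028.
Oct 2 2028 + 34 days = Nov 5 2028.

Aug 29 2028, Oct 2 2028, Nov 5 2028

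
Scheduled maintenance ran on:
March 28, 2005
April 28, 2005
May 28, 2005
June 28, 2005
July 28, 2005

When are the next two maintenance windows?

Each date is the 28th; the gaps (31, 30, 31, 30) track the month lengths.
The rule is the 28th of each month.
Next: August 2005 → August 28, 2005.
September 2005: September 28, 2005.

August 28, 2005; September 28, 2005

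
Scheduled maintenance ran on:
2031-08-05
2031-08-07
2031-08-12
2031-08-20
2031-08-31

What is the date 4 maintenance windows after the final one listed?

Intervals are 2, 5, 8, 11 days — an arithmetic progression with common difference 3.
Next gap: 14 days. 2031-08-31 + 14 days = 2031-09-14.
Next gap: 17 days. 2031-09-14 + 17 days = 2031-10-01.
Next gap: 20 days. 2031-10-01 + 20 days = 2031-10-21.
Next gap: 23 days. 2031-10-21 + 23 days = 2031-11-13.

2031-11-13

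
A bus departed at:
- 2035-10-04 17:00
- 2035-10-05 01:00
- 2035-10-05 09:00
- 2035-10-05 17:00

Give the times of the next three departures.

Gaps: 8, 8, 8 hours — each event is 8 hours after the previous one.
2035-10-05 17:00 + 8 h = 2035-10-06 01:00.
2035-10-06 01:00 + 8 h = 2035-10-06 09:00.
2035-10-06 09:00 + 8 h = 2035-10-06 17:00.

2035-10-06 01:00, 2035-10-06 09:00, 2035-10-06 17:00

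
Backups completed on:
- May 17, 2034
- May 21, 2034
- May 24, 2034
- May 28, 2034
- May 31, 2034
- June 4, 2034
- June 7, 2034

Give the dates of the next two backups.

Every event lands on a Wednesday or Sunday (gaps cycle 4, 3, 4, 3, 4, 3).
So the schedule is: every Wednesday and Sunday.
The following Sunday is June 11, 2034.
Next Wednesday: June 14, 2034.

June 11, 2034; June 14, 2034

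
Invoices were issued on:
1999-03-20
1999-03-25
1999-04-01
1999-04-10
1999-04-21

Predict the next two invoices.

1999-05-04, 1999-05-19

The spacing grows by 2 each time: 5, 7, 9, 11 days.
Next gap: 13 days. 1999-04-21 + 13 days = 1999-05-04.
Next gap: 15 days. 1999-05-04 + 15 days = 1999-05-19.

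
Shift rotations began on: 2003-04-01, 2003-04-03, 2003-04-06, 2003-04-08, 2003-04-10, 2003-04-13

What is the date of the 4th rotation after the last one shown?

2003-04-22

Every event lands on a Tuesday or Thursday or Sunday (gaps cycle 2, 3, 2, 2, 3).
So the schedule is: every Tuesday, Thursday and Sunday.
Next Tuesday: 2003-04-15.
The following Thursday is 2003-04-17.
Next Sunday: 2003-04-20.
Next Tuesday: 2003-04-22.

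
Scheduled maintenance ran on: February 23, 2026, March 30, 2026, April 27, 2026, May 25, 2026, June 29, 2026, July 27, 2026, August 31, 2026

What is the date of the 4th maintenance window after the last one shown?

December 28, 2026

Every date is a Monday; gaps 35, 28, 28, 35, 28, 35 days.
Each is the last Monday of its month (at least one falls on the 29th or later, ruling out '4th Monday').
Last Monday of September 2026: September 28, 2026.
October 2026 ends with Monday October 26, 2026.
Last Monday of November 2026: November 30, 2026.
December 2026 ends with Monday December 28, 2026.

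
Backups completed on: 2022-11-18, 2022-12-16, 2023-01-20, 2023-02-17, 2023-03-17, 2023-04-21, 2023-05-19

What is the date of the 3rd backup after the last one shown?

These are Fridays at 28- or 35-day spacing (28, 35, 28, 28, 35, 28).
The pattern: 3rd Friday of the month.
3rd Friday of June 2023: 2023-06-16.
July 2023 — 3rd Friday is 2023-07-21.
August 2023 — 3rd Friday is 2023-08-18.

2023-08-18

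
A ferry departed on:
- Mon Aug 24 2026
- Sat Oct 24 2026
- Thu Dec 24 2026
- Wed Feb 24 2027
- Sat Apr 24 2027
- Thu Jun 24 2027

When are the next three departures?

Each date is the 24th; the gaps (61, 61, 62, 59, 61) track the month lengths.
The rule is the 24th of every 2 months.
Next: August 2027 → Tue Aug 24 2027.
October 2027: Sun Oct 24 2027.
Next: December 2027 → Fri Dec 24 2027.

Tue Aug 24 2027, Sun Oct 24 2027, Fri Dec 24 2027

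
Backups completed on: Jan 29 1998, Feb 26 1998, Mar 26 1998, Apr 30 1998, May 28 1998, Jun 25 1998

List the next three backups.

All Thursdays; the gaps (28, 28, 35, 28, 28) vary with month length.
This is the last Thursday of each month.
Last Thursday of July 1998: Jul 30 1998.
August 1998 ends with Thursday Aug 27 1998.
Last Thursday of September 1998: Sep 24 1998.

Jul 30 1998, Aug 27 1998, Sep 24 1998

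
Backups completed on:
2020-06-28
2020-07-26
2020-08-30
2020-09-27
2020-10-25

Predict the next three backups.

Every date is a Sunday; gaps 28, 35, 28, 28 days.
Each is the last Sunday of its month (at least one falls on the 29th or later, ruling out '4th Sunday').
Last Sunday of November 2020: 2020-11-29.
Last Sunday of December 2020: 2020-12-27.
Last Sunday of January 2021: 2021-01-31.

2020-11-29, 2020-12-27, 2021-01-31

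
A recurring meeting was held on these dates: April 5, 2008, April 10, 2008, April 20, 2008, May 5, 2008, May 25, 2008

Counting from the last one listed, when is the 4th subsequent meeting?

The spacing grows by 5 each time: 5, 10, 15, 20 days.
Next gap: 25 days. May 25, 2008 + 25 days = June 19, 2008.
Next gap: 30 days. June 19, 2008 + 30 days = July 19, 2008.
Next gap: 35 days. July 19, 2008 + 35 days = August 23, 2008.
Next gap: 40 days. August 23, 2008 + 40 days = October 2, 2008.

October 2, 2008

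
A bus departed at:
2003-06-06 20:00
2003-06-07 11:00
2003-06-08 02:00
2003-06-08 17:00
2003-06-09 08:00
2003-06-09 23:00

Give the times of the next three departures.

2003-06-10 14:00, 2003-06-11 05:00, 2003-06-11 20:00

Gaps: 15, 15, 15, 15, 15 hours — each event is 15 hours after the previous one.
2003-06-09 23:00 + 15 h = 2003-06-10 14:00.
2003-06-10 14:00 + 15 h = 2003-06-11 05:00.
2003-06-11 05:00 + 15 h = 2003-06-11 20:00.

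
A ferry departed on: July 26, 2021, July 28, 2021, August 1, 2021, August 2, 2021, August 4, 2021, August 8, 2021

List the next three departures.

August 9, 2021; August 11, 2021; August 15, 2021

Every event lands on a Monday or Wednesday or Sunday (gaps cycle 2, 4, 1, 2, 4).
So the schedule is: every Monday, Wednesday and Sunday.
The following Monday is August 9, 2021.
The following Wednesday is August 11, 2021.
Next Sunday: August 15, 2021.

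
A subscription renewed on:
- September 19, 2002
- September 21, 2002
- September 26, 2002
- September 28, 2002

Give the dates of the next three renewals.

Gaps: 2, 5, 2 days — not constant, but cyclic with period 2.
The events fall on every Thursday and Saturday.
The following Thursday is October 3, 2002.
Next Saturday: October 5, 2002.
The following Thursday is October 10, 2002.

October 3, 2002; October 5, 2002; October 10, 2002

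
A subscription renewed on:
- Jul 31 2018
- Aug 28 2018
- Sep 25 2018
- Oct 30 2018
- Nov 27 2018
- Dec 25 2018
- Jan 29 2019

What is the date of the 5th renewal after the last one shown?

Jun 25 2019

These are Tuesdays with 28, 28, 35, 28, 28, 35-day gaps.
Each is the final Tuesday of its month — Jul 31 2018 is past the 28th, so '4th Tuesday' doesn't fit.
February 2019 ends with Tuesday Feb 26 2019.
Last Tuesday of March 2019: Mar 26 2019.
April 2019 ends with Tuesday Apr 30 2019.
May 2019 ends with Tuesday May 28 2019.
June 2019 ends with Tuesday Jun 25 2019.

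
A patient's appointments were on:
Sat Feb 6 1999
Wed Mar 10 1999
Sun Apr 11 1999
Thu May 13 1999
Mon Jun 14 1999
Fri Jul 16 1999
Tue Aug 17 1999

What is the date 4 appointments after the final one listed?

Every event comes 32 days after the last (32, 32, 32, 32, 32, 32).
Tue Aug 17 1999 + 32 days = Sat Sep 18 1999.
Sat Sep 18 1999 + 32 days = Wed Oct 20 1999.
Wed Oct 20 1999 + 32 days = Sun Nov 21 1999.
Sun Nov 21 1999 + 32 days = Thu Dec 23 1999.

Thu Dec 23 1999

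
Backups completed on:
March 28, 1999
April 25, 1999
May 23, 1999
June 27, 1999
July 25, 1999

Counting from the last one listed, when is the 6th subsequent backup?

January 23, 2000

These are Sundays at 28- or 35-day spacing (28, 28, 35, 28).
The pattern: 4th Sunday of the month.
4th Sunday of August 1999: August 22, 1999.
September 1999 — 4th Sunday is September 26, 1999.
October 1999 — 4th Sunday is October 24, 1999.
4th Sunday of November 1999: November 28, 1999.
4th Sunday of December 1999: December 26, 1999.
4th Sunday of January 2000: January 23, 2000.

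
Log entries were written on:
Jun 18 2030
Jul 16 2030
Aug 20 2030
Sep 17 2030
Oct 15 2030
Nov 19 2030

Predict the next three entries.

Dec 17 2030, Jan 21 2031, Feb 18 2031

All dates are Tuesdays, 28, 35, 28, 28, 35 days apart.
Specifically, the 3rd Tuesday of each month.
December 2030 — 3rd Tuesday is Dec 17 2030.
3rd Tuesday of January 2031: Jan 21 2031.
3rd Tuesday of February 2031: Feb 18 2031.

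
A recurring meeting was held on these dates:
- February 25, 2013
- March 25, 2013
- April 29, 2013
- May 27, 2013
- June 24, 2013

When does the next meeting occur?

All Mondays; the gaps (28, 35, 28, 28) vary with month length.
This is the last Monday of each month.
July 2013 ends with Monday July 29, 2013.

July 29, 2013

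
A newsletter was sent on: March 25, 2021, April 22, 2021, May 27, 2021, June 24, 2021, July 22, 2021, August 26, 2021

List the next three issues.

Gaps: 28, 35, 28, 28, 35 days — a mix of 28 and 35. Every date is a Thursday.
Each is the 4th Thursday of its month.
September 2021 — 4th Thursday is September 23, 2021.
October 2021 — 4th Thursday is October 28, 2021.
November 2021 — 4th Thursday is November 25, 2021.

September 23, 2021; October 28, 2021; November 25, 2021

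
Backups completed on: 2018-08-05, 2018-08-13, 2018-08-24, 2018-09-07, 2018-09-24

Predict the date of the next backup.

The spacing grows by 3 each time: 8, 11, 14, 17 days.
Next gap: 20 days. 2018-09-24 + 20 days = 2018-10-14.

2018-10-14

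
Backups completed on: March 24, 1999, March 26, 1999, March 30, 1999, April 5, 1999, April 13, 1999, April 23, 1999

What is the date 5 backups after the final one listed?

Intervals are 2, 4, 6, 8, 10 days — an arithmetic progression with common difference 2.
Next gap: 12 days. April 23, 1999 + 12 days = May 5, 1999.
Next gap: 14 days. May 5, 1999 + 14 days = May 19, 1999.
Next gap: 16 days. May 19, 1999 + 16 days = June 4, 1999.
Next gap: 18 days. June 4, 1999 + 18 days = June 22, 1999.
Next gap: 20 days. June 22, 1999 + 20 days = July 12, 1999.

July 12, 1999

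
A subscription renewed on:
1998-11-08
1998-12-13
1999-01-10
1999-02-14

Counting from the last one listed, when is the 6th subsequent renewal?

Gaps: 35, 28, 35 days — a mix of 28 and 35. Every date is a Sunday.
Each is the 2nd Sunday of its month.
2nd Sunday of March 1999: 1999-03-14.
2nd Sunday of April 1999: 1999-04-11.
May 1999 — 2nd Sunday is 1999-05-09.
June 1999 — 2nd Sunday is 1999-06-13.
2nd Sunday of July 1999: 1999-07-11.
2nd Sunday of August 1999: 1999-08-08.

1999-08-08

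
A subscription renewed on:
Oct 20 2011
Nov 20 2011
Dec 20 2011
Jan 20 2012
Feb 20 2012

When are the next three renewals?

Each date is the 20th; the gaps (31, 30, 31, 31) track the month lengths.
The rule is the 20th of each month.
March 2012: Mar 20 2012.
April 2012: Apr 20 2012.
Next: May 2012 → May 20 2012.

Mar 20 2012, Apr 20 2012, May 20 2012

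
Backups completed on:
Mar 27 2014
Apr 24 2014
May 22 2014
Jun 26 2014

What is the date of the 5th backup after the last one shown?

These are Thursdays at 28- or 35-day spacing (28, 28, 35).
The pattern: 4th Thursday of the month.
July 2014 — 4th Thursday is Jul 24 2014.
August 2014 — 4th Thursday is Aug 28 2014.
4th Thursday of September 2014: Sep 25 2014.
October 2014 — 4th Thursday is Oct 23 2014.
November 2014 — 4th Thursday is Nov 27 2014.

Nov 27 2014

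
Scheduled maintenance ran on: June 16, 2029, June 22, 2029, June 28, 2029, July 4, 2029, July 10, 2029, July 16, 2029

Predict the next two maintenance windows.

July 22, 2029; July 28, 2029

Every event comes 6 days after the last (6, 6, 6, 6, 6).
July 16, 2029 + 6 days = July 22, 2029.
July 22, 2029 + 6 days = July 28, 2029.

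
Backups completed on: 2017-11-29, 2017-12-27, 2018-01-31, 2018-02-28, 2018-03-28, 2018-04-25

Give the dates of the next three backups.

2018-05-30, 2018-06-27, 2018-07-25

These are Wednesdays with 28, 35, 28, 28, 28-day gaps.
Each is the final Wednesday of its month — 2017-11-29 is past the 28th, so '4th Wednesday' doesn't fit.
Last Wednesday of May 2018: 2018-05-30.
June 2018 ends with Wednesday 2018-06-27.
July 2018 ends with Wednesday 2018-07-25.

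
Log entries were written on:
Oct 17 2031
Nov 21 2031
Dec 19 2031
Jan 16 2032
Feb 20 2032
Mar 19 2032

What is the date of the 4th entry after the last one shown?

Jul 16 2032

All dates are Fridays, 35, 28, 28, 35, 28 days apart.
Specifically, the 3rd Friday of each month.
3rd Friday of April 2032: Apr 16 2032.
May 2032 — 3rd Friday is May 21 2032.
3rd Friday of June 2032: Jun 18 2032.
3rd Friday of July 2032: Jul 16 2032.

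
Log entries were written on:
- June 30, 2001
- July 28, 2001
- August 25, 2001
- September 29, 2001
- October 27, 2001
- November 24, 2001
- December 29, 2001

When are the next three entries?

January 26, 2002; February 23, 2002; March 30, 2002

These are Saturdays with 28, 28, 35, 28, 28, 35-day gaps.
Each is the final Saturday of its month — June 30, 2001 is past the 28th, so '4th Saturday' doesn't fit.
Last Saturday of January 2002: January 26, 2002.
Last Saturday of February 2002: February 23, 2002.
March 2002 ends with Saturday March 30, 2002.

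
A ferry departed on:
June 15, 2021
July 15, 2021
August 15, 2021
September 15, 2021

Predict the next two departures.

Each date is the 15th; the gaps (30, 31, 31) track the month lengths.
The rule is the 15th of each month.
Next: October 2021 → October 15, 2021.
Next: November 2021 → November 15, 2021.

October 15, 2021; November 15, 2021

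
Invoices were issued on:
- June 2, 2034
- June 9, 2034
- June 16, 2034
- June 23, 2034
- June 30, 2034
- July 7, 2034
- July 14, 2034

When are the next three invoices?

Every event comes 7 days after the last (7, 7, 7, 7, 7, 7).
July 14, 2034 + 7 days = July 21, 2034.
July 21, 2034 + 7 days = July 28, 2034.
July 28, 2034 + 7 days = August 4, 2034.

July 21, 2034; July 28, 2034; August 4, 2034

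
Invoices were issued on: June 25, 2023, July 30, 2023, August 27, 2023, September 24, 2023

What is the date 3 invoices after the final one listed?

December 31, 2023

Every date is a Sunday; gaps 35, 28, 28 days.
Each is the last Sunday of its month (at least one falls on the 29th or later, ruling out '4th Sunday').
October 2023 ends with Sunday October 29, 2023.
November 2023 ends with Sunday November 26, 2023.
December 2023 ends with Sunday December 31, 2023.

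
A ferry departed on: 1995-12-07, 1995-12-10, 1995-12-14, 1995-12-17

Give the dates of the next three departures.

Gaps: 3, 4, 3 days — not constant, but cyclic with period 2.
The events fall on every Thursday and Sunday.
Next Thursday: 1995-12-21.
The following Sunday is 1995-12-24.
The following Thursday is 1995-12-28.

1995-12-21, 1995-12-24, 1995-12-28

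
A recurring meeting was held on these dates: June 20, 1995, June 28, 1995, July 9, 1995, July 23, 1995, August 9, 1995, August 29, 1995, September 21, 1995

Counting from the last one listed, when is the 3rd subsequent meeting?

Intervals are 8, 11, 14, 17, 20, 23 days — an arithmetic progression with common difference 3.
Next gap: 26 days. September 21, 1995 + 26 days = October 17, 1995.
Next gap: 29 days. October 17, 1995 + 29 days = November 15, 1995.
Next gap: 32 days. November 15, 1995 + 32 days = December 17, 1995.

December 17, 1995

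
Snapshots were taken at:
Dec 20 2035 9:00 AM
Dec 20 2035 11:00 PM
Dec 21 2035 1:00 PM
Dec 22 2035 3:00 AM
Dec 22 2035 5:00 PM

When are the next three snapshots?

Dec 23 2035 7:00 AM, Dec 23 2035 9:00 PM, Dec 24 2035 11:00 AM

Spacing: 14, 14, 14, 14 h — constant 14 h.
Dec 22 2035 5:00 PM + 14 h = Dec 23 2035 7:00 AM.
Dec 23 2035 7:00 AM + 14 h = Dec 23 2035 9:00 PM.
Dec 23 2035 9:00 PM + 14 h = Dec 24 2035 11:00 AM.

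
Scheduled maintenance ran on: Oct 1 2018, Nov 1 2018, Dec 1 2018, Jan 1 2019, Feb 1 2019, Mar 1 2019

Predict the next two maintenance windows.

Apr 1 2019, May 1 2019

Each date is the 1st; the gaps (31, 30, 31, 31, 28) track the month lengths.
The rule is the 1st of each month.
Next: April 2019 → Apr 1 2019.
Next: May 2019 → May 1 2019.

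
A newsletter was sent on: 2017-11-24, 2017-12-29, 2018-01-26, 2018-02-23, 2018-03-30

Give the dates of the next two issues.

2018-04-27, 2018-05-25

All Fridays; the gaps (35, 28, 28, 35) vary with month length.
This is the last Friday of each month.
April 2018 ends with Friday 2018-04-27.
May 2018 ends with Friday 2018-05-25.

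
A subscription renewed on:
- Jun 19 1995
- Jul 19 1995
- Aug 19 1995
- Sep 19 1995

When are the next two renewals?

Oct 19 1995, Nov 19 1995

Each date is the 19th; the gaps (30, 31, 31) track the month lengths.
The rule is the 19th of each month.
Next: October 1995 → Oct 19 1995.
November 1995: Nov 19 1995.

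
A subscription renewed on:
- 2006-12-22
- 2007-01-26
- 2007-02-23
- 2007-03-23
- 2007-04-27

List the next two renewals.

These are Fridays at 28- or 35-day spacing (35, 28, 28, 35).
The pattern: 4th Friday of the month.
4th Friday of May 2007: 2007-05-25.
June 2007 — 4th Friday is 2007-06-22.

2007-05-25, 2007-06-22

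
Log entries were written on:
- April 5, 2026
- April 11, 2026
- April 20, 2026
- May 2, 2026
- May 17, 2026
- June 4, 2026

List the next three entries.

Intervals are 6, 9, 12, 15, 18 days — an arithmetic progression with common difference 3.
Next gap: 21 days. June 4, 2026 + 21 days = June 25, 2026.
Next gap: 24 days. June 25, 2026 + 24 days = July 19, 2026.
Next gap: 27 days. July 19, 2026 + 27 days = August 15, 2026.

June 25, 2026; July 19, 2026; August 15, 2026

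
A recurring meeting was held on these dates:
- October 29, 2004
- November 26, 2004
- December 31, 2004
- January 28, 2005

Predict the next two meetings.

These are Fridays with 28, 35, 28-day gaps.
Each is the final Friday of its month — October 29, 2004 is past the 28th, so '4th Friday' doesn't fit.
Last Friday of February 2005: February 25, 2005.
Last Friday of March 2005: March 25, 2005.

February 25, 2005; March 25, 2005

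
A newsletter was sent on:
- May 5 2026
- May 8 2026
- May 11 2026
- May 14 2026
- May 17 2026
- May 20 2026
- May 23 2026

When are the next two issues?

Gaps between consecutive events: 3, 3, 3, 3, 3, 3 days — a constant 3-day interval.
May 23 2026 + 3 days = May 26 2026.
May 26 2026 + 3 days = May 29 2026.

May 26 2026, May 29 2026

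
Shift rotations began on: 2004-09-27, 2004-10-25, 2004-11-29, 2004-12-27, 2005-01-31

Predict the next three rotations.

Every date is a Monday; gaps 28, 35, 28, 35 days.
Each is the last Monday of its month (at least one falls on the 29th or later, ruling out '4th Monday').
February 2005 ends with Monday 2005-02-28.
Last Monday of March 2005: 2005-03-28.
April 2005 ends with Monday 2005-04-25.

2005-02-28, 2005-03-28, 2005-04-25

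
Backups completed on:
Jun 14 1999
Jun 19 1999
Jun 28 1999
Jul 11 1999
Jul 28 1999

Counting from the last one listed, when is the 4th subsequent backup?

Gaps: 5, 9, 13, 17 days — each gap is 4 larger than the previous one.
Next gap: 21 days. Jul 28 1999 + 21 days = Aug 18 1999.
Next gap: 25 days. Aug 18 1999 + 25 days = Sep 12 1999.
Next gap: 29 days. Sep 12 1999 + 29 days = Oct 11 1999.
Next gap: 33 days. Oct 11 1999 + 33 days = Nov 13 1999.

Nov 13 1999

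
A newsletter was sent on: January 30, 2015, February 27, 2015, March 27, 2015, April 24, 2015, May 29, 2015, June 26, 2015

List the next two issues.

July 31, 2015; August 28, 2015

These are Fridays with 28, 28, 28, 35, 28-day gaps.
Each is the final Friday of its month — January 30, 2015 is past the 28th, so '4th Friday' doesn't fit.
July 2015 ends with Friday July 31, 2015.
Last Friday of August 2015: August 28, 2015.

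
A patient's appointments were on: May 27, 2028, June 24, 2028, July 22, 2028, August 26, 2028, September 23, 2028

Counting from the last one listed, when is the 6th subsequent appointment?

All dates are Saturdays, 28, 28, 35, 28 days apart.
Specifically, the 4th Saturday of each month.
October 2028 — 4th Saturday is October 28, 2028.
November 2028 — 4th Saturday is November 25, 2028.
4th Saturday of December 2028: December 23, 2028.
4th Saturday of January 2029: January 27, 2029.
February 2029 — 4th Saturday is February 24, 2029.
4th Saturday of March 2029: March 24, 2029.

March 24, 2029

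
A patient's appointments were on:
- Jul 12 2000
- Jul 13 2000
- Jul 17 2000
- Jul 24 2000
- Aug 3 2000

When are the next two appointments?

The spacing grows by 3 each time: 1, 4, 7, 10 days.
Next gap: 13 days. Aug 3 2000 + 13 days = Aug 16 2000.
Next gap: 16 days. Aug 16 2000 + 16 days = Sep 1 2000.

Aug 16 2000, Sep 1 2000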